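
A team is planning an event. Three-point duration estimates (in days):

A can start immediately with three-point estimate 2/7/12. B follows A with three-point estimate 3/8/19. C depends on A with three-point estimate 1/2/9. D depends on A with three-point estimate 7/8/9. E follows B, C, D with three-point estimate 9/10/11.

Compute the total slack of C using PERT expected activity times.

6 days

te_A = (2 + 4·7 + 12)/6 = 42/6 = 7
te_B = (3 + 4·8 + 19)/6 = 54/6 = 9
te_C = (1 + 4·2 + 9)/6 = 18/6 = 3
te_D = (7 + 4·8 + 9)/6 = 48/6 = 8
te_E = (9 + 4·10 + 11)/6 = 60/6 = 10

Forward pass:
ES_A = 0; EF_A = 7
ES_B = 7; EF_B = 7+9 = 16
ES_C = 7; EF_C = 7+3 = 10
ES_D = 7; EF_D = 7+8 = 15
ES_E = max(EF_B=16, EF_C=10, EF_D=15) = 16; EF_E = 16+10 = 26
Expected project duration μ = 26 days. Critical path: A → B → E.

Backward pass:
LF_E = 26; LS_E = 26−10 = 16
LF_D = LS_E = 16; LS_D = 16−8 = 8
LF_C = LS_E = 16; LS_C = 16−3 = 13
LF_B = LS_E = 16; LS_B = 16−9 = 7
LF_A = min(LS_B=7, LS_C=13, LS_D=8) = 7; LS_A = 7−7 = 0
Slack_C = LS_C − ES_C = 13 − 7 = 6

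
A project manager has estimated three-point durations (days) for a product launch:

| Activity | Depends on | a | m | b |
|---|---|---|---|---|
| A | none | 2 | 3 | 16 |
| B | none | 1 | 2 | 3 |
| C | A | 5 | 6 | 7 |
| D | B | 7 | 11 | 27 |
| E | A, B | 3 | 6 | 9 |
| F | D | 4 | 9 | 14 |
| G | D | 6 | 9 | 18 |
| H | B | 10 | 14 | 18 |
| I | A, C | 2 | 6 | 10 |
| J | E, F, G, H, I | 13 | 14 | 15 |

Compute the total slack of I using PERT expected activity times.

8 days

te_A = (2 + 4·3 + 16)/6 = 30/6 = 5
te_B = (1 + 4·2 + 3)/6 = 12/6 = 2
te_C = (5 + 4·6 + 7)/6 = 36/6 = 6
te_D = (7 + 4·11 + 27)/6 = 78/6 = 13
te_E = (3 + 4·6 + 9)/6 = 36/6 = 6
te_F = (4 + 4·9 + 14)/6 = 54/6 = 9
te_G = (6 + 4·9 + 18)/6 = 60/6 = 10
te_H = (10 + 4·14 + 18)/6 = 84/6 = 14
te_I = (2 + 4·6 + 10)/6 = 36/6 = 6
te_J = (13 + 4·14 + 15)/6 = 84/6 = 14

Forward pass:
ES_A = 0; EF_A = 5
ES_B = 0; EF_B = 2
ES_C = 5; EF_C = 5+6 = 11
ES_D = 2; EF_D = 2+13 = 15
ES_E = max(EF_A=5, EF_B=2) = 5; EF_E = 5+6 = 11
ES_F = 15; EF_F = 15+9 = 24
ES_G = 15; EF_G = 15+10 = 25
ES_H = 2; EF_H = 2+14 = 16
ES_I = max(EF_A=5, EF_C=11) = 11; EF_I = 11+6 = 17
ES_J = max(EF_E=11, EF_F=24, EF_G=25, EF_H=16, EF_I=17) = 25; EF_J = 25+14 = 39
Expected project duration μ = 39 days. Critical path: B → D → G → J.

Backward pass:
LF_J = 39; LS_J = 39−14 = 25
LF_I = LS_J = 25; LS_I = 25−6 = 19
LF_H = LS_J = 25; LS_H = 25−14 = 11
LF_G = LS_J = 25; LS_G = 25−10 = 15
LF_F = LS_J = 25; LS_F = 25−9 = 16
LF_E = LS_J = 25; LS_E = 25−6 = 19
LF_D = min(LS_F=16, LS_G=15) = 15; LS_D = 15−13 = 2
LF_C = LS_I = 19; LS_C = 19−6 = 13
LF_B = min(LS_D=2, LS_E=19, LS_H=11) = 2; LS_B = 2−2 = 0
LF_A = min(LS_C=13, LS_E=19, LS_I=19) = 13; LS_A = 13−5 = 8
Slack_I = LS_I − ES_I = 19 − 11 = 8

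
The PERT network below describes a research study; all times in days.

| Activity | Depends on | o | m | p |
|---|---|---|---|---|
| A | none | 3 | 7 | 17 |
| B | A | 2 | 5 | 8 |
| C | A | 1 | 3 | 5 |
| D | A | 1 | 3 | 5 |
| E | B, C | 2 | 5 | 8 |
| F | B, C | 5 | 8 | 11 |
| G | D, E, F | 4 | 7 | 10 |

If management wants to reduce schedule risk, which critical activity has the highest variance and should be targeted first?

te_A = (3 + 4·7 + 17)/6 = 48/6 = 8; σ²_A = ((17−3)/6)² = 5.444
te_B = (2 + 4·5 + 8)/6 = 30/6 = 5; σ²_B = ((8−2)/6)² = 1.000
te_C = (1 + 4·3 + 5)/6 = 18/6 = 3; σ²_C = ((5−1)/6)² = 0.444
te_D = (1 + 4·3 + 5)/6 = 18/6 = 3; σ²_D = ((5−1)/6)² = 0.444
te_E = (2 + 4·5 + 8)/6 = 30/6 = 5; σ²_E = ((8−2)/6)² = 1.000
te_F = (5 + 4·8 + 11)/6 = 48/6 = 8; σ²_F = ((11−5)/6)² = 1.000
te_G = (4 + 4·7 + 10)/6 = 42/6 = 7; σ²_G = ((10−4)/6)² = 1.000

Forward pass:
ES_A = 0; EF_A = 8
ES_B = 8; EF_B = 8+5 = 13
ES_C = 8; EF_C = 8+3 = 11
ES_D = 8; EF_D = 8+3 = 11
ES_E = max(EF_B=13, EF_C=11) = 13; EF_E = 13+5 = 18
ES_F = max(EF_B=13, EF_C=11) = 13; EF_F = 13+8 = 21
ES_G = max(EF_D=11, EF_E=18, EF_F=21) = 21; EF_G = 21+7 = 28
Expected project duration μ = 28 days. Critical path: A → B → F → G.

Variances on critical path: σ²_A=5.444, σ²_B=1.000, σ²_F=1.000, σ²_G=1.000.
Largest is σ²_A = 5.444.

A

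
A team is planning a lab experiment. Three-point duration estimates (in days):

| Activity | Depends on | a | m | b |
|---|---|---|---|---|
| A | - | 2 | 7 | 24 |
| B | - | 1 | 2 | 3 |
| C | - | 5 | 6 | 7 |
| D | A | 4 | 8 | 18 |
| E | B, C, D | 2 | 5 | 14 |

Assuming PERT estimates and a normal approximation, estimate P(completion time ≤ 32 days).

te_A = (2 + 4·7 + 24)/6 = 54/6 = 9; σ²_A = ((24−2)/6)² = 13.444
te_B = (1 + 4·2 + 3)/6 = 12/6 = 2; σ²_B = ((3−1)/6)² = 0.111
te_C = (5 + 4·6 + 7)/6 = 36/6 = 6; σ²_C = ((7−5)/6)² = 0.111
te_D = (4 + 4·8 + 18)/6 = 54/6 = 9; σ²_D = ((18−4)/6)² = 5.444
te_E = (2 + 4·5 + 14)/6 = 36/6 = 6; σ²_E = ((14−2)/6)² = 4.000

Forward pass:
ES_A = 0; EF_A = 9
ES_B = 0; EF_B = 2
ES_C = 0; EF_C = 6
ES_D = 9; EF_D = 9+9 = 18
ES_E = max(EF_B=2, EF_C=6, EF_D=18) = 18; EF_E = 18+6 = 24
Expected project duration μ = 24 days. Critical path: A → D → E.

Variance along critical path = 13.444 + 5.444 + 4.000 = 22.889; σ = √22.889 = 4.784 days.
Z = (32 − 24) / 4.784 = 1.672
P(T ≤ 32) = Φ(1.672) ≈ 0.953

0.953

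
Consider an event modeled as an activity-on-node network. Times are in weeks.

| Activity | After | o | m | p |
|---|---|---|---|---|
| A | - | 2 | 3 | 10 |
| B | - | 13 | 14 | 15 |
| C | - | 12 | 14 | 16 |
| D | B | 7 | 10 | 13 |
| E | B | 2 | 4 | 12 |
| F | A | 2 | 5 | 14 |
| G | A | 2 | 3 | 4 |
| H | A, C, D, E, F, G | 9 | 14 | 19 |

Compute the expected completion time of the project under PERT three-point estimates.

te_A = (2 + 4·3 + 10)/6 = 24/6 = 4
te_B = (13 + 4·14 + 15)/6 = 84/6 = 14
te_C = (12 + 4·14 + 16)/6 = 84/6 = 14
te_D = (7 + 4·10 + 13)/6 = 60/6 = 10
te_E = (2 + 4·4 + 12)/6 = 30/6 = 5
te_F = (2 + 4·5 + 14)/6 = 36/6 = 6
te_G = (2 + 4·3 + 4)/6 = 18/6 = 3
te_H = (9 + 4·14 + 19)/6 = 84/6 = 14

Forward pass:
ES_A = 0; EF_A = 4
ES_B = 0; EF_B = 14
ES_C = 0; EF_C = 14
ES_D = 14; EF_D = 14+10 = 24
ES_E = 14; EF_E = 14+5 = 19
ES_F = 4; EF_F = 4+6 = 10
ES_G = 4; EF_G = 4+3 = 7
ES_H = max(EF_A=4, EF_C=14, EF_D=24, EF_E=19, EF_F=10, EF_G=7) = 24; EF_H = 24+14 = 38
Expected project duration μ = 38 weeks. Critical path: B → D → H.

38 weeks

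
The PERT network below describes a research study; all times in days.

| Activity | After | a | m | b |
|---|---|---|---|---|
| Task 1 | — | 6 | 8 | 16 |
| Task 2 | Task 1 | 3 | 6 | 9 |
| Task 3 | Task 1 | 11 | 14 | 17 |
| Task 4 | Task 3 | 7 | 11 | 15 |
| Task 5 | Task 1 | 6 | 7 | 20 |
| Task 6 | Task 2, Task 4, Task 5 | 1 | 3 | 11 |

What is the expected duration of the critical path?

te_Task 1 = (6 + 4·8 + 16)/6 = 54/6 = 9
te_Task 2 = (3 + 4·6 + 9)/6 = 36/6 = 6
te_Task 3 = (11 + 4·14 + 17)/6 = 84/6 = 14
te_Task 4 = (7 + 4·11 + 15)/6 = 66/6 = 11
te_Task 5 = (6 + 4·7 + 20)/6 = 54/6 = 9
te_Task 6 = (1 + 4·3 + 11)/6 = 24/6 = 4

Forward pass:
ES_Task 1 = 0; EF_Task 1 = 9
ES_Task 2 = 9; EF_Task 2 = 9+6 = 15
ES_Task 3 = 9; EF_Task 3 = 9+14 = 23
ES_Task 4 = 23; EF_Task 4 = 23+11 = 34
ES_Task 5 = 9; EF_Task 5 = 9+9 = 18
ES_Task 6 = max(EF_Task 2=15, EF_Task 4=34, EF_Task 5=18) = 34; EF_Task 6 = 34+4 = 38
Expected project duration μ = 38 days. Critical path: Task 1 → Task 3 → Task 4 → Task 6.

38 days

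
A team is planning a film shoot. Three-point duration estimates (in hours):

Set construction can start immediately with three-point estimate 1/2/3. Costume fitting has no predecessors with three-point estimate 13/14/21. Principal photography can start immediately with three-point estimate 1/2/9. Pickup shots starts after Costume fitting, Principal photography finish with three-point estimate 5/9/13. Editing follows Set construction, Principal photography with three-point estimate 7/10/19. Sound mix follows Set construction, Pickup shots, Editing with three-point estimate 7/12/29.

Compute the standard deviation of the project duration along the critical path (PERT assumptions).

4.12 hours

te_Set construction = (1 + 4·2 + 3)/6 = 12/6 = 2; σ²_Set construction = ((3−1)/6)² = 0.111
te_Costume fitting = (13 + 4·14 + 21)/6 = 90/6 = 15; σ²_Costume fitting = ((21−13)/6)² = 1.778
te_Principal photography = (1 + 4·2 + 9)/6 = 18/6 = 3; σ²_Principal photography = ((9−1)/6)² = 1.778
te_Pickup shots = (5 + 4·9 + 13)/6 = 54/6 = 9; σ²_Pickup shots = ((13−5)/6)² = 1.778
te_Editing = (7 + 4·10 + 19)/6 = 66/6 = 11; σ²_Editing = ((19−7)/6)² = 4.000
te_Sound mix = (7 + 4·12 + 29)/6 = 84/6 = 14; σ²_Sound mix = ((29−7)/6)² = 13.444

Forward pass:
ES_Set construction = 0; EF_Set construction = 2
ES_Costume fitting = 0; EF_Costume fitting = 15
ES_Principal photography = 0; EF_Principal photography = 3
ES_Pickup shots = max(EF_Costume fitting=15, EF_Principal photography=3) = 15; EF_Pickup shots = 15+9 = 24
ES_Editing = max(EF_Set construction=2, EF_Principal photography=3) = 3; EF_Editing = 3+11 = 14
ES_Sound mix = max(EF_Set construction=2, EF_Pickup shots=24, EF_Editing=14) = 24; EF_Sound mix = 24+14 = 38
Expected project duration μ = 38 hours. Critical path: Costume fitting → Pickup shots → Sound mix.

Variance along critical path = 1.778 + 1.778 + 13.444 = 17.000
σ = √17.000 = 4.123 hours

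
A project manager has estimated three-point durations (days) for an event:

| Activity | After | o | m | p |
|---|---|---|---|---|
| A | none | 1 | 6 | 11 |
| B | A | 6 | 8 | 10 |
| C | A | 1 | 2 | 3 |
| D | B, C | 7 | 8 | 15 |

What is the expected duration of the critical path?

te_A = (1 + 4·6 + 11)/6 = 36/6 = 6
te_B = (6 + 4·8 + 10)/6 = 48/6 = 8
te_C = (1 + 4·2 + 3)/6 = 12/6 = 2
te_D = (7 + 4·8 + 15)/6 = 54/6 = 9

Forward pass:
ES_A = 0; EF_A = 6
ES_B = 6; EF_B = 6+8 = 14
ES_C = 6; EF_C = 6+2 = 8
ES_D = max(EF_B=14, EF_C=8) = 14; EF_D = 14+9 = 23
Expected project duration μ = 23 days. Critical path: A → B → D.

23 days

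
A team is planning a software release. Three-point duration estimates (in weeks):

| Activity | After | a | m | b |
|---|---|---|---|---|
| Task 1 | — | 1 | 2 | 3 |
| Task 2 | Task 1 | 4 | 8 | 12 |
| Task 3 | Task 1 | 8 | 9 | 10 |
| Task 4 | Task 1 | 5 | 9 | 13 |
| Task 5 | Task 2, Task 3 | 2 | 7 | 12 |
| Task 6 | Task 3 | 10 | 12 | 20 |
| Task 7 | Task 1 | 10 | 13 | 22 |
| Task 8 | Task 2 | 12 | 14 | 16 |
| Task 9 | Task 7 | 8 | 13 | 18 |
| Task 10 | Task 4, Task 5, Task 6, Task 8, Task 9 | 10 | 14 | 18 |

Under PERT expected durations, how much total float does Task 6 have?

te_Task 1 = (1 + 4·2 + 3)/6 = 12/6 = 2
te_Task 2 = (4 + 4·8 + 12)/6 = 48/6 = 8
te_Task 3 = (8 + 4·9 + 10)/6 = 54/6 = 9
te_Task 4 = (5 + 4·9 + 13)/6 = 54/6 = 9
te_Task 5 = (2 + 4·7 + 12)/6 = 42/6 = 7
te_Task 6 = (10 + 4·12 + 20)/6 = 78/6 = 13
te_Task 7 = (10 + 4·13 + 22)/6 = 84/6 = 14
te_Task 8 = (12 + 4·14 + 16)/6 = 84/6 = 14
te_Task 9 = (8 + 4·13 + 18)/6 = 78/6 = 13
te_Task 10 = (10 + 4·14 + 18)/6 = 84/6 = 14

Forward pass:
ES_Task 1 = 0; EF_Task 1 = 2
ES_Task 2 = 2; EF_Task 2 = 2+8 = 10
ES_Task 3 = 2; EF_Task 3 = 2+9 = 11
ES_Task 4 = 2; EF_Task 4 = 2+9 = 11
ES_Task 5 = max(EF_Task 2=10, EF_Task 3=11) = 11; EF_Task 5 = 11+7 = 18
ES_Task 6 = 11; EF_Task 6 = 11+13 = 24
ES_Task 7 = 2; EF_Task 7 = 2+14 = 16
ES_Task 8 = 10; EF_Task 8 = 10+14 = 24
ES_Task 9 = 16; EF_Task 9 = 16+13 = 29
ES_Task 10 = max(EF_Task 4=11, EF_Task 5=18, EF_Task 6=24, EF_Task 8=24, EF_Task 9=29) = 29; EF_Task 10 = 29+14 = 43
Expected project duration μ = 43 weeks. Critical path: Task 1 → Task 7 → Task 9 → Task 10.

Backward pass:
LF_Task 10 = 43; LS_Task 10 = 43−14 = 29
LF_Task 9 = LS_Task 10 = 29; LS_Task 9 = 29−13 = 16
LF_Task 8 = LS_Task 10 = 29; LS_Task 8 = 29−14 = 15
LF_Task 7 = LS_Task 9 = 16; LS_Task 7 = 16−14 = 2
LF_Task 6 = LS_Task 10 = 29; LS_Task 6 = 29−13 = 16
LF_Task 5 = LS_Task 10 = 29; LS_Task 5 = 29−7 = 22
LF_Task 4 = LS_Task 10 = 29; LS_Task 4 = 29−9 = 20
LF_Task 3 = min(LS_Task 5=22, LS_Task 6=16) = 16; LS_Task 3 = 16−9 = 7
LF_Task 2 = min(LS_Task 5=22, LS_Task 8=15) = 15; LS_Task 2 = 15−8 = 7
LF_Task 1 = min(LS_Task 2=7, LS_Task 3=7, LS_Task 4=20, LS_Task 7=2) = 2; LS_Task 1 = 2−2 = 0
Slack_Task 6 = LS_Task 6 − ES_Task 6 = 16 − 11 = 5

5 weeks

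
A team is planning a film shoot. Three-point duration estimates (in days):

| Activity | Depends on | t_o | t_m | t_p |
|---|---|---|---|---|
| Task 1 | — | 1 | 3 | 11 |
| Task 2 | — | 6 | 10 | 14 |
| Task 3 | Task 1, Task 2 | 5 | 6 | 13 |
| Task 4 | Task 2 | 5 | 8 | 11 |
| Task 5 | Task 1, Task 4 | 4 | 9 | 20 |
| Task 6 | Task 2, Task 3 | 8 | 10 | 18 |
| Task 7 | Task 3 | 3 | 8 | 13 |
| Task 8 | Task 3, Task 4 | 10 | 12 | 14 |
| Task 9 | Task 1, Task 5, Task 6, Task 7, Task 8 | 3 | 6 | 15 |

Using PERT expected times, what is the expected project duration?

te_Task 1 = (1 + 4·3 + 11)/6 = 24/6 = 4
te_Task 2 = (6 + 4·10 + 14)/6 = 60/6 = 10
te_Task 3 = (5 + 4·6 + 13)/6 = 42/6 = 7
te_Task 4 = (5 + 4·8 + 11)/6 = 48/6 = 8
te_Task 5 = (4 + 4·9 + 20)/6 = 60/6 = 10
te_Task 6 = (8 + 4·10 + 18)/6 = 66/6 = 11
te_Task 7 = (3 + 4·8 + 13)/6 = 48/6 = 8
te_Task 8 = (10 + 4·12 + 14)/6 = 72/6 = 12
te_Task 9 = (3 + 4·6 + 15)/6 = 42/6 = 7

Forward pass:
ES_Task 1 = 0; EF_Task 1 = 4
ES_Task 2 = 0; EF_Task 2 = 10
ES_Task 3 = max(EF_Task 1=4, EF_Task 2=10) = 10; EF_Task 3 = 10+7 = 17
ES_Task 4 = 10; EF_Task 4 = 10+8 = 18
ES_Task 5 = max(EF_Task 1=4, EF_Task 4=18) = 18; EF_Task 5 = 18+10 = 28
ES_Task 6 = max(EF_Task 2=10, EF_Task 3=17) = 17; EF_Task 6 = 17+11 = 28
ES_Task 7 = 17; EF_Task 7 = 17+8 = 25
ES_Task 8 = max(EF_Task 3=17, EF_Task 4=18) = 18; EF_Task 8 = 18+12 = 30
ES_Task 9 = max(EF_Task 1=4, EF_Task 5=28, EF_Task 6=28, EF_Task 7=25, EF_Task 8=30) = 30; EF_Task 9 = 30+7 = 37
Expected project duration μ = 37 days. Critical path: Task 2 → Task 4 → Task 8 → Task 9.

37 days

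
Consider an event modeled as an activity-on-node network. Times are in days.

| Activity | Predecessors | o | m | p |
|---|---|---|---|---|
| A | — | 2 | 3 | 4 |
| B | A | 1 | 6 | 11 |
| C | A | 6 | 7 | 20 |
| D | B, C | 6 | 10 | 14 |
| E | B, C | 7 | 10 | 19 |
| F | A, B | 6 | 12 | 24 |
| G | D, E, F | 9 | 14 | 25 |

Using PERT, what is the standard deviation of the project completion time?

4.08 days

te_A = (2 + 4·3 + 4)/6 = 18/6 = 3; σ²_A = ((4−2)/6)² = 0.111
te_B = (1 + 4·6 + 11)/6 = 36/6 = 6; σ²_B = ((11−1)/6)² = 2.778
te_C = (6 + 4·7 + 20)/6 = 54/6 = 9; σ²_C = ((20−6)/6)² = 5.444
te_D = (6 + 4·10 + 14)/6 = 60/6 = 10; σ²_D = ((14−6)/6)² = 1.778
te_E = (7 + 4·10 + 19)/6 = 66/6 = 11; σ²_E = ((19−7)/6)² = 4.000
te_F = (6 + 4·12 + 24)/6 = 78/6 = 13; σ²_F = ((24−6)/6)² = 9.000
te_G = (9 + 4·14 + 25)/6 = 90/6 = 15; σ²_G = ((25−9)/6)² = 7.111

Forward pass:
ES_A = 0; EF_A = 3
ES_B = 3; EF_B = 3+6 = 9
ES_C = 3; EF_C = 3+9 = 12
ES_D = max(EF_B=9, EF_C=12) = 12; EF_D = 12+10 = 22
ES_E = max(EF_B=9, EF_C=12) = 12; EF_E = 12+11 = 23
ES_F = max(EF_A=3, EF_B=9) = 9; EF_F = 9+13 = 22
ES_G = max(EF_D=22, EF_E=23, EF_F=22) = 23; EF_G = 23+15 = 38
Expected project duration μ = 38 days. Critical path: A → C → E → G.

Variance along critical path = 0.111 + 5.444 + 4.000 + 7.111 = 16.667
σ = √16.667 = 4.082 days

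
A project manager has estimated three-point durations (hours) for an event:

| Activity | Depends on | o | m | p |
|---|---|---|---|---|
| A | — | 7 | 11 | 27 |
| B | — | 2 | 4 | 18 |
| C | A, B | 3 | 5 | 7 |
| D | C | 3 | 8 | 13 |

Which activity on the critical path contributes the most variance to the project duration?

te_A = (7 + 4·11 + 27)/6 = 78/6 = 13; σ²_A = ((27−7)/6)² = 11.111
te_B = (2 + 4·4 + 18)/6 = 36/6 = 6; σ²_B = ((18−2)/6)² = 7.111
te_C = (3 + 4·5 + 7)/6 = 30/6 = 5; σ²_C = ((7−3)/6)² = 0.444
te_D = (3 + 4·8 + 13)/6 = 48/6 = 8; σ²_D = ((13−3)/6)² = 2.778

Forward pass:
ES_A = 0; EF_A = 13
ES_B = 0; EF_B = 6
ES_C = max(EF_A=13, EF_B=6) = 13; EF_C = 13+5 = 18
ES_D = 18; EF_D = 18+8 = 26
Expected project duration μ = 26 hours. Critical path: A → C → D.

Variances on critical path: σ²_A=11.111, σ²_C=0.444, σ²_D=2.778.
Largest is σ²_A = 11.111.

A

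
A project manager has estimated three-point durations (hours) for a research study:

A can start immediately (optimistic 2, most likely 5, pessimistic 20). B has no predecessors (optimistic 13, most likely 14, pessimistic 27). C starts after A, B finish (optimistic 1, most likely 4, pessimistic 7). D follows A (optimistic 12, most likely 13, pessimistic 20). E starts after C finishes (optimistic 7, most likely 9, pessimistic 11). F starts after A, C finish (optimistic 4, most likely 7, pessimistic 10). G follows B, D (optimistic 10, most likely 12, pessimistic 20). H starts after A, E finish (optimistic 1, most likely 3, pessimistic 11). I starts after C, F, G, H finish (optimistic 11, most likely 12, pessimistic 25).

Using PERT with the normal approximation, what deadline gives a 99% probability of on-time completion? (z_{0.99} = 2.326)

te_A = (2 + 4·5 + 20)/6 = 42/6 = 7; σ²_A = ((20−2)/6)² = 9.000
te_B = (13 + 4·14 + 27)/6 = 96/6 = 16; σ²_B = ((27−13)/6)² = 5.444
te_C = (1 + 4·4 + 7)/6 = 24/6 = 4; σ²_C = ((7−1)/6)² = 1.000
te_D = (12 + 4·13 + 20)/6 = 84/6 = 14; σ²_D = ((20−12)/6)² = 1.778
te_E = (7 + 4·9 + 11)/6 = 54/6 = 9; σ²_E = ((11−7)/6)² = 0.444
te_F = (4 + 4·7 + 10)/6 = 42/6 = 7; σ²_F = ((10−4)/6)² = 1.000
te_G = (10 + 4·12 + 20)/6 = 78/6 = 13; σ²_G = ((20−10)/6)² = 2.778
te_H = (1 + 4·3 + 11)/6 = 24/6 = 4; σ²_H = ((11−1)/6)² = 2.778
te_I = (11 + 4·12 + 25)/6 = 84/6 = 14; σ²_I = ((25−11)/6)² = 5.444

Forward pass:
ES_A = 0; EF_A = 7
ES_B = 0; EF_B = 16
ES_C = max(EF_A=7, EF_B=16) = 16; EF_C = 16+4 = 20
ES_D = 7; EF_D = 7+14 = 21
ES_E = 20; EF_E = 20+9 = 29
ES_F = max(EF_A=7, EF_C=20) = 20; EF_F = 20+7 = 27
ES_G = max(EF_B=16, EF_D=21) = 21; EF_G = 21+13 = 34
ES_H = max(EF_A=7, EF_E=29) = 29; EF_H = 29+4 = 33
ES_I = max(EF_C=20, EF_F=27, EF_G=34, EF_H=33) = 34; EF_I = 34+14 = 48
Expected project duration μ = 48 hours. Critical path: A → D → G → I.

Variance along critical path = 9.000 + 1.778 + 2.778 + 5.444 = 19.000; σ = 4.359 hours.
D = μ + z·σ = 48 + 2.326·4.359 = 58.1 hours

58.1 hours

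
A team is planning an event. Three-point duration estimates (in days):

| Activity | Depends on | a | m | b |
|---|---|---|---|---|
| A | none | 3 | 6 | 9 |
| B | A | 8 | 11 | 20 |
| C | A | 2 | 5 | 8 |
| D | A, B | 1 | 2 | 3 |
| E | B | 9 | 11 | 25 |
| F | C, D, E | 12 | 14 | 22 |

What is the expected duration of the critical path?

te_A = (3 + 4·6 + 9)/6 = 36/6 = 6
te_B = (8 + 4·11 + 20)/6 = 72/6 = 12
te_C = (2 + 4·5 + 8)/6 = 30/6 = 5
te_D = (1 + 4·2 + 3)/6 = 12/6 = 2
te_E = (9 + 4·11 + 25)/6 = 78/6 = 13
te_F = (12 + 4·14 + 22)/6 = 90/6 = 15

Forward pass:
ES_A = 0; EF_A = 6
ES_B = 6; EF_B = 6+12 = 18
ES_C = 6; EF_C = 6+5 = 11
ES_D = max(EF_A=6, EF_B=18) = 18; EF_D = 18+2 = 20
ES_E = 18; EF_E = 18+13 = 31
ES_F = max(EF_C=11, EF_D=20, EF_E=31) = 31; EF_F = 31+15 = 46
Expected project duration μ = 46 days. Critical path: A → B → E → F.

46 days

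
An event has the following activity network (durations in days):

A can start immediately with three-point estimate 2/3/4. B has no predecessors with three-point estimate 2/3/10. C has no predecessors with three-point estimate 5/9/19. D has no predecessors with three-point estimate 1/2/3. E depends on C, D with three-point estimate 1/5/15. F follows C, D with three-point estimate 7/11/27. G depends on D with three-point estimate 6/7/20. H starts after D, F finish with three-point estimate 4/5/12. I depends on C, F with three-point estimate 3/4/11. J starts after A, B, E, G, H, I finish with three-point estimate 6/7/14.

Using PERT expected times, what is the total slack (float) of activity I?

1 days

te_A = (2 + 4·3 + 4)/6 = 18/6 = 3
te_B = (2 + 4·3 + 10)/6 = 24/6 = 4
te_C = (5 + 4·9 + 19)/6 = 60/6 = 10
te_D = (1 + 4·2 + 3)/6 = 12/6 = 2
te_E = (1 + 4·5 + 15)/6 = 36/6 = 6
te_F = (7 + 4·11 + 27)/6 = 78/6 = 13
te_G = (6 + 4·7 + 20)/6 = 54/6 = 9
te_H = (4 + 4·5 + 12)/6 = 36/6 = 6
te_I = (3 + 4·4 + 11)/6 = 30/6 = 5
te_J = (6 + 4·7 + 14)/6 = 48/6 = 8

Forward pass:
ES_A = 0; EF_A = 3
ES_B = 0; EF_B = 4
ES_C = 0; EF_C = 10
ES_D = 0; EF_D = 2
ES_E = max(EF_C=10, EF_D=2) = 10; EF_E = 10+6 = 16
ES_F = max(EF_C=10, EF_D=2) = 10; EF_F = 10+13 = 23
ES_G = 2; EF_G = 2+9 = 11
ES_H = max(EF_D=2, EF_F=23) = 23; EF_H = 23+6 = 29
ES_I = max(EF_C=10, EF_F=23) = 23; EF_I = 23+5 = 28
ES_J = max(EF_A=3, EF_B=4, EF_E=16, EF_G=11, EF_H=29, EF_I=28) = 29; EF_J = 29+8 = 37
Expected project duration μ = 37 days. Critical path: C → F → H → J.

Backward pass:
LF_J = 37; LS_J = 37−8 = 29
LF_I = LS_J = 29; LS_I = 29−5 = 24
LF_H = LS_J = 29; LS_H = 29−6 = 23
LF_G = LS_J = 29; LS_G = 29−9 = 20
LF_F = min(LS_H=23, LS_I=24) = 23; LS_F = 23−13 = 10
LF_E = LS_J = 29; LS_E = 29−6 = 23
LF_D = min(LS_E=23, LS_F=10, LS_G=20, LS_H=23) = 10; LS_D = 10−2 = 8
LF_C = min(LS_E=23, LS_F=10, LS_I=24) = 10; LS_C = 10−10 = 0
LF_B = LS_J = 29; LS_B = 29−4 = 25
LF_A = LS_J = 29; LS_A = 29−3 = 26
Slack_I = LS_I − ES_I = 24 − 23 = 1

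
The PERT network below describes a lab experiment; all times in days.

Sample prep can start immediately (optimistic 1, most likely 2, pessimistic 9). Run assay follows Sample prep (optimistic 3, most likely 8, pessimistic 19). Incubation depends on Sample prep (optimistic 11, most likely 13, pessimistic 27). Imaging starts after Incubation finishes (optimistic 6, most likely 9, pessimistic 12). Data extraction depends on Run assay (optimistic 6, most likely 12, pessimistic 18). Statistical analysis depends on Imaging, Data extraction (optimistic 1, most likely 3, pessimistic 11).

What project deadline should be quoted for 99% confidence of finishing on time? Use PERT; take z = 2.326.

te_Sample prep = (1 + 4·2 + 9)/6 = 18/6 = 3; σ²_Sample prep = ((9−1)/6)² = 1.778
te_Run assay = (3 + 4·8 + 19)/6 = 54/6 = 9; σ²_Run assay = ((19−3)/6)² = 7.111
te_Incubation = (11 + 4·13 + 27)/6 = 90/6 = 15; σ²_Incubation = ((27−11)/6)² = 7.111
te_Imaging = (6 + 4·9 + 12)/6 = 54/6 = 9; σ²_Imaging = ((12−6)/6)² = 1.000
te_Data extraction = (6 + 4·12 + 18)/6 = 72/6 = 12; σ²_Data extraction = ((18−6)/6)² = 4.000
te_Statistical analysis = (1 + 4·3 + 11)/6 = 24/6 = 4; σ²_Statistical analysis = ((11−1)/6)² = 2.778

Forward pass:
ES_Sample prep = 0; EF_Sample prep = 3
ES_Run assay = 3; EF_Run assay = 3+9 = 12
ES_Incubation = 3; EF_Incubation = 3+15 = 18
ES_Imaging = 18; EF_Imaging = 18+9 = 27
ES_Data extraction = 12; EF_Data extraction = 12+12 = 24
ES_Statistical analysis = max(EF_Imaging=27, EF_Data extraction=24) = 27; EF_Statistical analysis = 27+4 = 31
Expected project duration μ = 31 days. Critical path: Sample prep → Incubation → Imaging → Statistical analysis.

Variance along critical path = 1.778 + 7.111 + 1.000 + 2.778 = 12.667; σ = 3.559 days.
D = μ + z·σ = 31 + 2.326·3.559 = 39.3 days

39.3 days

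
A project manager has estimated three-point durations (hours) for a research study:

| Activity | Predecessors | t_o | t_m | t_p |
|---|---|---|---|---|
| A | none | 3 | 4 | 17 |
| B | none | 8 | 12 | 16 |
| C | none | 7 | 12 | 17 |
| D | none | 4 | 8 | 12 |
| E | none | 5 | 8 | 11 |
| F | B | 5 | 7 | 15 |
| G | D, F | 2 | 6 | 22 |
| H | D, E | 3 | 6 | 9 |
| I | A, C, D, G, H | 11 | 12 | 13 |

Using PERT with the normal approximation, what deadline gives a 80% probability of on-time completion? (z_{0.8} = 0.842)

te_A = (3 + 4·4 + 17)/6 = 36/6 = 6; σ²_A = ((17−3)/6)² = 5.444
te_B = (8 + 4·12 + 16)/6 = 72/6 = 12; σ²_B = ((16−8)/6)² = 1.778
te_C = (7 + 4·12 + 17)/6 = 72/6 = 12; σ²_C = ((17−7)/6)² = 2.778
te_D = (4 + 4·8 + 12)/6 = 48/6 = 8; σ²_D = ((12−4)/6)² = 1.778
te_E = (5 + 4·8 + 11)/6 = 48/6 = 8; σ²_E = ((11−5)/6)² = 1.000
te_F = (5 + 4·7 + 15)/6 = 48/6 = 8; σ²_F = ((15−5)/6)² = 2.778
te_G = (2 + 4·6 + 22)/6 = 48/6 = 8; σ²_G = ((22−2)/6)² = 11.111
te_H = (3 + 4·6 + 9)/6 = 36/6 = 6; σ²_H = ((9−3)/6)² = 1.000
te_I = (11 + 4·12 + 13)/6 = 72/6 = 12; σ²_I = ((13−11)/6)² = 0.111

Forward pass:
ES_A = 0; EF_A = 6
ES_B = 0; EF_B = 12
ES_C = 0; EF_C = 12
ES_D = 0; EF_D = 8
ES_E = 0; EF_E = 8
ES_F = 12; EF_F = 12+8 = 20
ES_G = max(EF_D=8, EF_F=20) = 20; EF_G = 20+8 = 28
ES_H = max(EF_D=8, EF_E=8) = 8; EF_H = 8+6 = 14
ES_I = max(EF_A=6, EF_C=12, EF_D=8, EF_G=28, EF_H=14) = 28; EF_I = 28+12 = 40
Expected project duration μ = 40 hours. Critical path: B → F → G → I.

Variance along critical path = 1.778 + 2.778 + 11.111 + 0.111 = 15.778; σ = 3.972 hours.
D = μ + z·σ = 40 + 0.842·3.972 = 43.3 hours

43.3 hours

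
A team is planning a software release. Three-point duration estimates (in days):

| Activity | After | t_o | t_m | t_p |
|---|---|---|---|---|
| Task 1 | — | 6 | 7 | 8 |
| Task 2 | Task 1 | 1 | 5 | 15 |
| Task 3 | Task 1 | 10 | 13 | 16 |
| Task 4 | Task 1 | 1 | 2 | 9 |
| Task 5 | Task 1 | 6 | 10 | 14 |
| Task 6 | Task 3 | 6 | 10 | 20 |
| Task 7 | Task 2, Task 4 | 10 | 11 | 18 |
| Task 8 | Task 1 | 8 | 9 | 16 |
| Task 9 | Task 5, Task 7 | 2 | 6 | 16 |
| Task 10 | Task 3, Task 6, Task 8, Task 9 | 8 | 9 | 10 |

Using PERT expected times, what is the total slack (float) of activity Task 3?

te_Task 1 = (6 + 4·7 + 8)/6 = 42/6 = 7
te_Task 2 = (1 + 4·5 + 15)/6 = 36/6 = 6
te_Task 3 = (10 + 4·13 + 16)/6 = 78/6 = 13
te_Task 4 = (1 + 4·2 + 9)/6 = 18/6 = 3
te_Task 5 = (6 + 4·10 + 14)/6 = 60/6 = 10
te_Task 6 = (6 + 4·10 + 20)/6 = 66/6 = 11
te_Task 7 = (10 + 4·11 + 18)/6 = 72/6 = 12
te_Task 8 = (8 + 4·9 + 16)/6 = 60/6 = 10
te_Task 9 = (2 + 4·6 + 16)/6 = 42/6 = 7
te_Task 10 = (8 + 4·9 + 10)/6 = 54/6 = 9

Forward pass:
ES_Task 1 = 0; EF_Task 1 = 7
ES_Task 2 = 7; EF_Task 2 = 7+6 = 13
ES_Task 3 = 7; EF_Task 3 = 7+13 = 20
ES_Task 4 = 7; EF_Task 4 = 7+3 = 10
ES_Task 5 = 7; EF_Task 5 = 7+10 = 17
ES_Task 6 = 20; EF_Task 6 = 20+11 = 31
ES_Task 7 = max(EF_Task 2=13, EF_Task 4=10) = 13; EF_Task 7 = 13+12 = 25
ES_Task 8 = 7; EF_Task 8 = 7+10 = 17
ES_Task 9 = max(EF_Task 5=17, EF_Task 7=25) = 25; EF_Task 9 = 25+7 = 32
ES_Task 10 = max(EF_Task 3=20, EF_Task 6=31, EF_Task 8=17, EF_Task 9=32) = 32; EF_Task 10 = 32+9 = 41
Expected project duration μ = 41 days. Critical path: Task 1 → Task 2 → Task 7 → Task 9 → Task 10.

Backward pass:
LF_Task 10 = 41; LS_Task 10 = 41−9 = 32
LF_Task 9 = LS_Task 10 = 32; LS_Task 9 = 32−7 = 25
LF_Task 8 = LS_Task 10 = 32; LS_Task 8 = 32−10 = 22
LF_Task 7 = LS_Task 9 = 25; LS_Task 7 = 25−12 = 13
LF_Task 6 = LS_Task 10 = 32; LS_Task 6 = 32−11 = 21
LF_Task 5 = LS_Task 9 = 25; LS_Task 5 = 25−10 = 15
LF_Task 4 = LS_Task 7 = 13; LS_Task 4 = 13−3 = 10
LF_Task 3 = min(LS_Task 6=21, LS_Task 10=32) = 21; LS_Task 3 = 21−13 = 8
LF_Task 2 = LS_Task 7 = 13; LS_Task 2 = 13−6 = 7
LF_Task 1 = min(LS_Task 2=7, LS_Task 3=8, LS_Task 4=10, LS_Task 5=15, LS_Task 8=22) = 7; LS_Task 1 = 7−7 = 0
Slack_Task 3 = LS_Task 3 − ES_Task 3 = 8 − 7 = 1

1 days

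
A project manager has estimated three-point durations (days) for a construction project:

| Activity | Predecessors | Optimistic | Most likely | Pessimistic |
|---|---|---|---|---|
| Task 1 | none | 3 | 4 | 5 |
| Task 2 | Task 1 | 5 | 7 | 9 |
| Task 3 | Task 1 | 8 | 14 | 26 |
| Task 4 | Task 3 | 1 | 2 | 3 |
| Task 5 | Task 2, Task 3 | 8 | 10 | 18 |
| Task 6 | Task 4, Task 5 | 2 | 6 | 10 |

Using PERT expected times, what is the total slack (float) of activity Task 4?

9 days

te_Task 1 = (3 + 4·4 + 5)/6 = 24/6 = 4
te_Task 2 = (5 + 4·7 + 9)/6 = 42/6 = 7
te_Task 3 = (8 + 4·14 + 26)/6 = 90/6 = 15
te_Task 4 = (1 + 4·2 + 3)/6 = 12/6 = 2
te_Task 5 = (8 + 4·10 + 18)/6 = 66/6 = 11
te_Task 6 = (2 + 4·6 + 10)/6 = 36/6 = 6

Forward pass:
ES_Task 1 = 0; EF_Task 1 = 4
ES_Task 2 = 4; EF_Task 2 = 4+7 = 11
ES_Task 3 = 4; EF_Task 3 = 4+15 = 19
ES_Task 4 = 19; EF_Task 4 = 19+2 = 21
ES_Task 5 = max(EF_Task 2=11, EF_Task 3=19) = 19; EF_Task 5 = 19+11 = 30
ES_Task 6 = max(EF_Task 4=21, EF_Task 5=30) = 30; EF_Task 6 = 30+6 = 36
Expected project duration μ = 36 days. Critical path: Task 1 → Task 3 → Task 5 → Task 6.

Backward pass:
LF_Task 6 = 36; LS_Task 6 = 36−6 = 30
LF_Task 5 = LS_Task 6 = 30; LS_Task 5 = 30−11 = 19
LF_Task 4 = LS_Task 6 = 30; LS_Task 4 = 30−2 = 28
LF_Task 3 = min(LS_Task 4=28, LS_Task 5=19) = 19; LS_Task 3 = 19−15 = 4
LF_Task 2 = LS_Task 5 = 19; LS_Task 2 = 19−7 = 12
LF_Task 1 = min(LS_Task 2=12, LS_Task 3=4) = 4; LS_Task 1 = 4−4 = 0
Slack_Task 4 = LS_Task 4 − ES_Task 4 = 28 − 19 = 9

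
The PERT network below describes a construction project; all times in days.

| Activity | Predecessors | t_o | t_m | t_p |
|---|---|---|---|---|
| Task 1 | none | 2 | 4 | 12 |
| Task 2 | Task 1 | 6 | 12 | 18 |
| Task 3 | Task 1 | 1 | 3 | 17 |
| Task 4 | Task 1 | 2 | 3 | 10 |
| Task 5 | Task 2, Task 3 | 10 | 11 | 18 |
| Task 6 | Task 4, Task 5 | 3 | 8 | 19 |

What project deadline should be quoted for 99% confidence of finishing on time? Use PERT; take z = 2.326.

47.2 days

te_Task 1 = (2 + 4·4 + 12)/6 = 30/6 = 5; σ²_Task 1 = ((12−2)/6)² = 2.778
te_Task 2 = (6 + 4·12 + 18)/6 = 72/6 = 12; σ²_Task 2 = ((18−6)/6)² = 4.000
te_Task 3 = (1 + 4·3 + 17)/6 = 30/6 = 5; σ²_Task 3 = ((17−1)/6)² = 7.111
te_Task 4 = (2 + 4·3 + 10)/6 = 24/6 = 4; σ²_Task 4 = ((10−2)/6)² = 1.778
te_Task 5 = (10 + 4·11 + 18)/6 = 72/6 = 12; σ²_Task 5 = ((18−10)/6)² = 1.778
te_Task 6 = (3 + 4·8 + 19)/6 = 54/6 = 9; σ²_Task 6 = ((19−3)/6)² = 7.111

Forward pass:
ES_Task 1 = 0; EF_Task 1 = 5
ES_Task 2 = 5; EF_Task 2 = 5+12 = 17
ES_Task 3 = 5; EF_Task 3 = 5+5 = 10
ES_Task 4 = 5; EF_Task 4 = 5+4 = 9
ES_Task 5 = max(EF_Task 2=17, EF_Task 3=10) = 17; EF_Task 5 = 17+12 = 29
ES_Task 6 = max(EF_Task 4=9, EF_Task 5=29) = 29; EF_Task 6 = 29+9 = 38
Expected project duration μ = 38 days. Critical path: Task 1 → Task 2 → Task 5 → Task 6.

Variance along critical path = 2.778 + 4.000 + 1.778 + 7.111 = 15.667; σ = 3.958 days.
D = μ + z·σ = 38 + 2.326·3.958 = 47.2 days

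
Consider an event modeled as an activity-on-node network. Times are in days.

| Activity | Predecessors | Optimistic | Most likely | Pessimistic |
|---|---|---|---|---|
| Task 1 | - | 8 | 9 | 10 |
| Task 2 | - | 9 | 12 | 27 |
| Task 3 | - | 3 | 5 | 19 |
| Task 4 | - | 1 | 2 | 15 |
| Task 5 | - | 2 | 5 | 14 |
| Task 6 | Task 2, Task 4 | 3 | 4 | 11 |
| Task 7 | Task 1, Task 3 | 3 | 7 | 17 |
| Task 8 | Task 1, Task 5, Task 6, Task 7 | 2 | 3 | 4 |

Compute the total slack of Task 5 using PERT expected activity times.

13 days

te_Task 1 = (8 + 4·9 + 10)/6 = 54/6 = 9
te_Task 2 = (9 + 4·12 + 27)/6 = 84/6 = 14
te_Task 3 = (3 + 4·5 + 19)/6 = 42/6 = 7
te_Task 4 = (1 + 4·2 + 15)/6 = 24/6 = 4
te_Task 5 = (2 + 4·5 + 14)/6 = 36/6 = 6
te_Task 6 = (3 + 4·4 + 11)/6 = 30/6 = 5
te_Task 7 = (3 + 4·7 + 17)/6 = 48/6 = 8
te_Task 8 = (2 + 4·3 + 4)/6 = 18/6 = 3

Forward pass:
ES_Task 1 = 0; EF_Task 1 = 9
ES_Task 2 = 0; EF_Task 2 = 14
ES_Task 3 = 0; EF_Task 3 = 7
ES_Task 4 = 0; EF_Task 4 = 4
ES_Task 5 = 0; EF_Task 5 = 6
ES_Task 6 = max(EF_Task 2=14, EF_Task 4=4) = 14; EF_Task 6 = 14+5 = 19
ES_Task 7 = max(EF_Task 1=9, EF_Task 3=7) = 9; EF_Task 7 = 9+8 = 17
ES_Task 8 = max(EF_Task 1=9, EF_Task 5=6, EF_Task 6=19, EF_Task 7=17) = 19; EF_Task 8 = 19+3 = 22
Expected project duration μ = 22 days. Critical path: Task 2 → Task 6 → Task 8.

Backward pass:
LF_Task 8 = 22; LS_Task 8 = 22−3 = 19
LF_Task 7 = LS_Task 8 = 19; LS_Task 7 = 19−8 = 11
LF_Task 6 = LS_Task 8 = 19; LS_Task 6 = 19−5 = 14
LF_Task 5 = LS_Task 8 = 19; LS_Task 5 = 19−6 = 13
LF_Task 4 = LS_Task 6 = 14; LS_Task 4 = 14−4 = 10
LF_Task 3 = LS_Task 7 = 11; LS_Task 3 = 11−7 = 4
LF_Task 2 = LS_Task 6 = 14; LS_Task 2 = 14−14 = 0
LF_Task 1 = min(LS_Task 7=11, LS_Task 8=19) = 11; LS_Task 1 = 11−9 = 2
Slack_Task 5 = LS_Task 5 − ES_Task 5 = 13 − 0 = 13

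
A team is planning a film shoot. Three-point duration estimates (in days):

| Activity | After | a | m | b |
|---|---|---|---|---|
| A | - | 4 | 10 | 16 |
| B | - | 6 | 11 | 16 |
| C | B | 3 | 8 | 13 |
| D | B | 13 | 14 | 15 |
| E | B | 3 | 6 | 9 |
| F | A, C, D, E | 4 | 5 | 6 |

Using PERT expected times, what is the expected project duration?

30 days

te_A = (4 + 4·10 + 16)/6 = 60/6 = 10
te_B = (6 + 4·11 + 16)/6 = 66/6 = 11
te_C = (3 + 4·8 + 13)/6 = 48/6 = 8
te_D = (13 + 4·14 + 15)/6 = 84/6 = 14
te_E = (3 + 4·6 + 9)/6 = 36/6 = 6
te_F = (4 + 4·5 + 6)/6 = 30/6 = 5

Forward pass:
ES_A = 0; EF_A = 10
ES_B = 0; EF_B = 11
ES_C = 11; EF_C = 11+8 = 19
ES_D = 11; EF_D = 11+14 = 25
ES_E = 11; EF_E = 11+6 = 17
ES_F = max(EF_A=10, EF_C=19, EF_D=25, EF_E=17) = 25; EF_F = 25+5 = 30
Expected project duration μ = 30 days. Critical path: B → D → F.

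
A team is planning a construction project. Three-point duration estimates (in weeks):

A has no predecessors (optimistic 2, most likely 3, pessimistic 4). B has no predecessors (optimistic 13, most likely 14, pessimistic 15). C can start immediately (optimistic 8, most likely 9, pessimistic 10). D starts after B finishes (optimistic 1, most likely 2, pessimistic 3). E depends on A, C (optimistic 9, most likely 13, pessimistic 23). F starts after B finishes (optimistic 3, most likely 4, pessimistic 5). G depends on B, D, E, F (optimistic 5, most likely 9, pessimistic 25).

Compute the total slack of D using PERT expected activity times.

7 weeks

te_A = (2 + 4·3 + 4)/6 = 18/6 = 3
te_B = (13 + 4·14 + 15)/6 = 84/6 = 14
te_C = (8 + 4·9 + 10)/6 = 54/6 = 9
te_D = (1 + 4·2 + 3)/6 = 12/6 = 2
te_E = (9 + 4·13 + 23)/6 = 84/6 = 14
te_F = (3 + 4·4 + 5)/6 = 24/6 = 4
te_G = (5 + 4·9 + 25)/6 = 66/6 = 11

Forward pass:
ES_A = 0; EF_A = 3
ES_B = 0; EF_B = 14
ES_C = 0; EF_C = 9
ES_D = 14; EF_D = 14+2 = 16
ES_E = max(EF_A=3, EF_C=9) = 9; EF_E = 9+14 = 23
ES_F = 14; EF_F = 14+4 = 18
ES_G = max(EF_B=14, EF_D=16, EF_E=23, EF_F=18) = 23; EF_G = 23+11 = 34
Expected project duration μ = 34 weeks. Critical path: C → E → G.

Backward pass:
LF_G = 34; LS_G = 34−11 = 23
LF_F = LS_G = 23; LS_F = 23−4 = 19
LF_E = LS_G = 23; LS_E = 23−14 = 9
LF_D = LS_G = 23; LS_D = 23−2 = 21
LF_C = LS_E = 9; LS_C = 9−9 = 0
LF_B = min(LS_D=21, LS_F=19, LS_G=23) = 19; LS_B = 19−14 = 5
LF_A = LS_E = 9; LS_A = 9−3 = 6
Slack_D = LS_D − ES_D = 21 − 14 = 7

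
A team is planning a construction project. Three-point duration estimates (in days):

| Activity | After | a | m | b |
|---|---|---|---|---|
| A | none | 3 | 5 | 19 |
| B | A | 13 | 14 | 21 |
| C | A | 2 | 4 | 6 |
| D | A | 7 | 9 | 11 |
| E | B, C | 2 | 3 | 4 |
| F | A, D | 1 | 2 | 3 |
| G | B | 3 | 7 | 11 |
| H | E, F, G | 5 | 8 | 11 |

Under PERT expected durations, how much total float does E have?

4 days

te_A = (3 + 4·5 + 19)/6 = 42/6 = 7
te_B = (13 + 4·14 + 21)/6 = 90/6 = 15
te_C = (2 + 4·4 + 6)/6 = 24/6 = 4
te_D = (7 + 4·9 + 11)/6 = 54/6 = 9
te_E = (2 + 4·3 + 4)/6 = 18/6 = 3
te_F = (1 + 4·2 + 3)/6 = 12/6 = 2
te_G = (3 + 4·7 + 11)/6 = 42/6 = 7
te_H = (5 + 4·8 + 11)/6 = 48/6 = 8

Forward pass:
ES_A = 0; EF_A = 7
ES_B = 7; EF_B = 7+15 = 22
ES_C = 7; EF_C = 7+4 = 11
ES_D = 7; EF_D = 7+9 = 16
ES_E = max(EF_B=22, EF_C=11) = 22; EF_E = 22+3 = 25
ES_F = max(EF_A=7, EF_D=16) = 16; EF_F = 16+2 = 18
ES_G = 22; EF_G = 22+7 = 29
ES_H = max(EF_E=25, EF_F=18, EF_G=29) = 29; EF_H = 29+8 = 37
Expected project duration μ = 37 days. Critical path: A → B → G → H.

Backward pass:
LF_H = 37; LS_H = 37−8 = 29
LF_G = LS_H = 29; LS_G = 29−7 = 22
LF_F = LS_H = 29; LS_F = 29−2 = 27
LF_E = LS_H = 29; LS_E = 29−3 = 26
LF_D = LS_F = 27; LS_D = 27−9 = 18
LF_C = LS_E = 26; LS_C = 26−4 = 22
LF_B = min(LS_E=26, LS_G=22) = 22; LS_B = 22−15 = 7
LF_A = min(LS_B=7, LS_C=22, LS_D=18, LS_F=27) = 7; LS_A = 7−7 = 0
Slack_E = LS_E − ES_E = 26 − 22 = 4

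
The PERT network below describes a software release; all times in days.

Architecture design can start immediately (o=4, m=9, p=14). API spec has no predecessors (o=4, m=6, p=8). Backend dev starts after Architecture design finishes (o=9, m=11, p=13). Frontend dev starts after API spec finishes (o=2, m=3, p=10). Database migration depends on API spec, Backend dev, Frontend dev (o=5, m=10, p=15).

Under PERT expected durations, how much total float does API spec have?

10 days

te_Architecture design = (4 + 4·9 + 14)/6 = 54/6 = 9
te_API spec = (4 + 4·6 + 8)/6 = 36/6 = 6
te_Backend dev = (9 + 4·11 + 13)/6 = 66/6 = 11
te_Frontend dev = (2 + 4·3 + 10)/6 = 24/6 = 4
te_Database migration = (5 + 4·10 + 15)/6 = 60/6 = 10

Forward pass:
ES_Architecture design = 0; EF_Architecture design = 9
ES_API spec = 0; EF_API spec = 6
ES_Backend dev = 9; EF_Backend dev = 9+11 = 20
ES_Frontend dev = 6; EF_Frontend dev = 6+4 = 10
ES_Database migration = max(EF_API spec=6, EF_Backend dev=20, EF_Frontend dev=10) = 20; EF_Database migration = 20+10 = 30
Expected project duration μ = 30 days. Critical path: Architecture design → Backend dev → Database migration.

Backward pass:
LF_Database migration = 30; LS_Database migration = 30−10 = 20
LF_Frontend dev = LS_Database migration = 20; LS_Frontend dev = 20−4 = 16
LF_Backend dev = LS_Database migration = 20; LS_Backend dev = 20−11 = 9
LF_API spec = min(LS_Frontend dev=16, LS_Database migration=20) = 16; LS_API spec = 16−6 = 10
LF_Architecture design = LS_Backend dev = 9; LS_Architecture design = 9−9 = 0
Slack_API spec = LS_API spec − ES_API spec = 10 − 0 = 10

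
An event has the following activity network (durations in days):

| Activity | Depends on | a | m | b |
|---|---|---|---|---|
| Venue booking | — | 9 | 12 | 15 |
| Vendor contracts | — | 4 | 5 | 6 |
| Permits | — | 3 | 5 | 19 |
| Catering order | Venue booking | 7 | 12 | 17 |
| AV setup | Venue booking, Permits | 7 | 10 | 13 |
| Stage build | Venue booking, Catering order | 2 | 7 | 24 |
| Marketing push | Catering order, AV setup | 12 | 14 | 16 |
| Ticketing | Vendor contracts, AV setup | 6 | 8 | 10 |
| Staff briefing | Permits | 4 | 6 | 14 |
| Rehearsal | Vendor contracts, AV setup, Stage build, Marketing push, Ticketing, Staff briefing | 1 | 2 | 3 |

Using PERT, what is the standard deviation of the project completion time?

te_Venue booking = (9 + 4·12 + 15)/6 = 72/6 = 12; σ²_Venue booking = ((15−9)/6)² = 1.000
te_Vendor contracts = (4 + 4·5 + 6)/6 = 30/6 = 5; σ²_Vendor contracts = ((6−4)/6)² = 0.111
te_Permits = (3 + 4·5 + 19)/6 = 42/6 = 7; σ²_Permits = ((19−3)/6)² = 7.111
te_Catering order = (7 + 4·12 + 17)/6 = 72/6 = 12; σ²_Catering order = ((17−7)/6)² = 2.778
te_AV setup = (7 + 4·10 + 13)/6 = 60/6 = 10; σ²_AV setup = ((13−7)/6)² = 1.000
te_Stage build = (2 + 4·7 + 24)/6 = 54/6 = 9; σ²_Stage build = ((24−2)/6)² = 13.444
te_Marketing push = (12 + 4·14 + 16)/6 = 84/6 = 14; σ²_Marketing push = ((16−12)/6)² = 0.444
te_Ticketing = (6 + 4·8 + 10)/6 = 48/6 = 8; σ²_Ticketing = ((10−6)/6)² = 0.444
te_Staff briefing = (4 + 4·6 + 14)/6 = 42/6 = 7; σ²_Staff briefing = ((14−4)/6)² = 2.778
te_Rehearsal = (1 + 4·2 + 3)/6 = 12/6 = 2; σ²_Rehearsal = ((3−1)/6)² = 0.111

Forward pass:
ES_Venue booking = 0; EF_Venue booking = 12
ES_Vendor contracts = 0; EF_Vendor contracts = 5
ES_Permits = 0; EF_Permits = 7
ES_Catering order = 12; EF_Catering order = 12+12 = 24
ES_AV setup = max(EF_Venue booking=12, EF_Permits=7) = 12; EF_AV setup = 12+10 = 22
ES_Stage build = max(EF_Venue booking=12, EF_Catering order=24) = 24; EF_Stage build = 24+9 = 33
ES_Marketing push = max(EF_Catering order=24, EF_AV setup=22) = 24; EF_Marketing push = 24+14 = 38
ES_Ticketing = max(EF_Vendor contracts=5, EF_AV setup=22) = 22; EF_Ticketing = 22+8 = 30
ES_Staff briefing = 7; EF_Staff briefing = 7+7 = 14
ES_Rehearsal = max(EF_Vendor contracts=5, EF_AV setup=22, EF_Stage build=33, EF_Marketing push=38, EF_Ticketing=30, EF_Staff briefing=14) = 38; EF_Rehearsal = 38+2 = 40
Expected project duration μ = 40 days. Critical path: Venue booking → Catering order → Marketing push → Rehearsal.

Variance along critical path = 1.000 + 2.778 + 0.444 + 0.111 = 4.333
σ = √4.333 = 2.082 days

2.08 days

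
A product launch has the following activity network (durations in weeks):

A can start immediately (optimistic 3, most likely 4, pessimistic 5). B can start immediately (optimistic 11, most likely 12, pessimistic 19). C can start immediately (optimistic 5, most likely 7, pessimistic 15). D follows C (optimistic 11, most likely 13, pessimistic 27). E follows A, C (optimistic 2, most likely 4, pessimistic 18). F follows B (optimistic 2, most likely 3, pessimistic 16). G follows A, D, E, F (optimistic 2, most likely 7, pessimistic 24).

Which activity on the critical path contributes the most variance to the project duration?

te_A = (3 + 4·4 + 5)/6 = 24/6 = 4; σ²_A = ((5−3)/6)² = 0.111
te_B = (11 + 4·12 + 19)/6 = 78/6 = 13; σ²_B = ((19−11)/6)² = 1.778
te_C = (5 + 4·7 + 15)/6 = 48/6 = 8; σ²_C = ((15−5)/6)² = 2.778
te_D = (11 + 4·13 + 27)/6 = 90/6 = 15; σ²_D = ((27−11)/6)² = 7.111
te_E = (2 + 4·4 + 18)/6 = 36/6 = 6; σ²_E = ((18−2)/6)² = 7.111
te_F = (2 + 4·3 + 16)/6 = 30/6 = 5; σ²_F = ((16−2)/6)² = 5.444
te_G = (2 + 4·7 + 24)/6 = 54/6 = 9; σ²_G = ((24−2)/6)² = 13.444

Forward pass:
ES_A = 0; EF_A = 4
ES_B = 0; EF_B = 13
ES_C = 0; EF_C = 8
ES_D = 8; EF_D = 8+15 = 23
ES_E = max(EF_A=4, EF_C=8) = 8; EF_E = 8+6 = 14
ES_F = 13; EF_F = 13+5 = 18
ES_G = max(EF_A=4, EF_D=23, EF_E=14, EF_F=18) = 23; EF_G = 23+9 = 32
Expected project duration μ = 32 weeks. Critical path: C → D → G.

Variances on critical path: σ²_C=2.778, σ²_D=7.111, σ²_G=13.444.
Largest is σ²_G = 13.444.

G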